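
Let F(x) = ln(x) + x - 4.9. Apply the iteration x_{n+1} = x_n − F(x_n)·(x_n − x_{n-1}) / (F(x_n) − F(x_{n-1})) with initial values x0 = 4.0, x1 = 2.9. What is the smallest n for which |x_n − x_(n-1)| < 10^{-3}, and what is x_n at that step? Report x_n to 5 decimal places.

F(4.0) = 0.4862944, F(2.9) = -0.9352893
x2 = 2.9000000 − (-0.9352893)·(-1.1000000)/(-1.4215836) = 3.6237127;  |Δ| = 0.7237127
F(3.6237127) = 0.0112119
x3 = 3.6237127 − 0.0112119·(0.7237127)/(0.9465011) = 3.6151399;  |Δ| = 0.0085728
F(3.6151399) = 0.0002705
x4 = 3.6151399 − 0.0002705·(-0.0085728)/(-0.0109414) = 3.6149280;  |Δ| = 0.0002119
|x4 − x3| = 0.0002119 < 10^{-3}

n = 4, x_n = 3.61493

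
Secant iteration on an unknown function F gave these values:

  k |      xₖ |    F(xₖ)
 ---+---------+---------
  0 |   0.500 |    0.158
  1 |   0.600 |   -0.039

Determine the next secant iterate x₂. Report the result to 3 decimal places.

0.580

x₂ = 0.600 − (-0.039)·(0.600 − 0.500) / (-0.039 − 0.158)
   = 0.600 − (-0.00390)/(-0.19700) = 0.58020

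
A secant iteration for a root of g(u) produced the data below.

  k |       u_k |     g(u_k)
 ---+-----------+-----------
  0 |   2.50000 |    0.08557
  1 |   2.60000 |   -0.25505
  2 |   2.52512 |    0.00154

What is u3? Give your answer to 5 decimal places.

2.52557

u3 = 2.52512 − 0.00154·(2.52512 − 2.60000) / (0.00154 − (-0.25505))
   = 2.52512 − (-0.0001153)/(0.2565900) = 2.5255694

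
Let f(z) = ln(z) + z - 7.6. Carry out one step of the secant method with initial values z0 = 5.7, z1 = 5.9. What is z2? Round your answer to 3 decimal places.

5.836

f(5.7) = -0.15953, f(5.9) = 0.07495
z2 = 5.90000 − 0.07495·(5.90000 − 5.70000) / (0.07495 − (-0.15953)) = 5.90000 − (0.01499)/(0.23449) = 5.83607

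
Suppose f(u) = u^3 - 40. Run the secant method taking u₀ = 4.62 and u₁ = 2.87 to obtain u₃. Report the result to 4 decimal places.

3.4513

f(4.62) = 58.611128, f(2.87) = -16.360097
u₂ = 2.870000 − (-16.360097)·(2.870000 − 4.620000) / (-16.360097 − 58.611128) = 2.870000 − (28.630170)/(-74.971225) = 3.251882
f(3.251882) = -5.612201
u₃ = 3.251882 − (-5.612201)·(3.251882 − 2.870000) / (-5.612201 − (-16.360097)) = 3.251882 − (-2.143199)/(10.747896) = 3.451289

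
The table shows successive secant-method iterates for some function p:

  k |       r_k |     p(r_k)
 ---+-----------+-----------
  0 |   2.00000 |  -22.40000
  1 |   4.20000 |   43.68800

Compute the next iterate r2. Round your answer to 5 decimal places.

r2 = 4.20000 − 43.68800·(4.20000 − 2.00000) / (43.68800 − (-22.40000))
   = 4.20000 − (96.1136000)/(66.0880000) = 2.7456724

2.74567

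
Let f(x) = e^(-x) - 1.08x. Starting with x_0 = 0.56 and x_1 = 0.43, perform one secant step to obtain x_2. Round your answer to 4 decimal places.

0.5401

f(0.56) = -0.033591, f(0.43) = 0.186109
x_2 = 0.430000 − 0.186109·(0.430000 − 0.560000) / (0.186109 − (-0.033591)) = 0.430000 − (-0.024194)/(0.219700) = 0.540124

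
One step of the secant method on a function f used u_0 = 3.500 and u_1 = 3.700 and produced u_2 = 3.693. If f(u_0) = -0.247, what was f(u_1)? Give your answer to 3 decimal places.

The secant line through (3.500, -0.247) and (3.700, f(u_1)) crosses zero at u_2 = 3.693.
So (3.500, -0.247), (3.700, f(u_1)), (3.693, 0) are collinear:
f(u_1) = -0.247 · (3.700 − 3.693) / (3.500 − 3.693) = -0.247 · (0.00700)/(-0.19300) = 0.00896

0.009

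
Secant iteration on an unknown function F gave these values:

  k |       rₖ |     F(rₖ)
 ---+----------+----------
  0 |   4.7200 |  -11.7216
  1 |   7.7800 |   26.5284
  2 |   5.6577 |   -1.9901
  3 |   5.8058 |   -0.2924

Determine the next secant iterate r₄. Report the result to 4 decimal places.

r₄ = 5.8058 − (-0.2924)·(5.8058 − 5.6577) / (-0.2924 − (-1.9901))
   = 5.8058 − (-0.043304)/(1.697700) = 5.831308

5.8313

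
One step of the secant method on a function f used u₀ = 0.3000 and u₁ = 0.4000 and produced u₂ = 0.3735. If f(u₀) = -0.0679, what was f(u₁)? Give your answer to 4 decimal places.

0.0245

The secant line through (0.3000, -0.0679) and (0.4000, f(u₁)) crosses zero at u₂ = 0.3735.
So (0.3000, -0.0679), (0.4000, f(u₁)), (0.3735, 0) are collinear:
f(u₁) = -0.0679 · (0.4000 − 0.3735) / (0.3000 − 0.3735) = -0.0679 · (0.026500)/(-0.073500) = 0.024481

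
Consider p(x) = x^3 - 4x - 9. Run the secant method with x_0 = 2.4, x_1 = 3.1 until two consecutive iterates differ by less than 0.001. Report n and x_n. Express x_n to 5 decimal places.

p(2.4) = -4.7760000, p(3.1) = 8.3910000
x_2 = 3.1000000 − 8.3910000·(0.7000000)/(13.1670000) = 2.6539075;  |Δ| = 0.4460925
p(2.6539075) = -0.9235624
x_3 = 2.6539075 − (-0.9235624)·(-0.4460925)/(-9.3145624) = 2.6981387;  |Δ| = 0.0442312
p(2.6981387) = -0.1502335
x_4 = 2.6981387 − (-0.1502335)·(0.0442312)/(0.7733289) = 2.7067314;  |Δ| = 0.0085927
p(2.7067314) = 0.0036579
x_5 = 2.7067314 − 0.0036579·(0.0085927)/(0.1538914) = 2.7065272;  |Δ| = 0.0002042
|x_5 − x_4| = 0.0002042 < 0.001

n = 5, x_n = 2.70653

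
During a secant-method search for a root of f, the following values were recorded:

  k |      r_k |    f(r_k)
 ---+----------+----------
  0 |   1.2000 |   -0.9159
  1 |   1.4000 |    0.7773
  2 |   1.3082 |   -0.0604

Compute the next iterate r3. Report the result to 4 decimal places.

1.3148

r3 = 1.3082 − (-0.0604)·(1.3082 − 1.4000) / (-0.0604 − 0.7773)
   = 1.3082 − (0.005545)/(-0.837700) = 1.314819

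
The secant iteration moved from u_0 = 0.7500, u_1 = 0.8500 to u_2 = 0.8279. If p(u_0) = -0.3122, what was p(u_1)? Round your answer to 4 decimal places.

The secant line through (0.7500, -0.3122) and (0.8500, p(u_1)) crosses zero at u_2 = 0.8279.
So (0.7500, -0.3122), (0.8500, p(u_1)), (0.8279, 0) are collinear:
p(u_1) = -0.3122 · (0.8500 − 0.8279) / (0.7500 − 0.8279) = -0.3122 · (0.022100)/(-0.077900) = 0.088570

0.0886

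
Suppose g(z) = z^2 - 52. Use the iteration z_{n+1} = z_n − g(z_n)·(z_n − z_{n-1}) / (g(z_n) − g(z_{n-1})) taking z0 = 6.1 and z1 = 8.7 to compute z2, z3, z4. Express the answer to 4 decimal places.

7.0993, 7.2006, 7.2112

g(6.1) = -14.790000, g(8.7) = 23.690000
z2 = 8.700000 − 23.690000·(8.700000 − 6.100000) / (23.690000 − (-14.790000)) = 8.700000 − (61.594000)/(38.480000) = 7.099324
g(7.099324) = -1.599594
z3 = 7.099324 − (-1.599594)·(7.099324 − 8.700000) / (-1.599594 − 23.690000) = 7.099324 − (2.560431)/(-25.289594) = 7.200569
g(7.200569) = -0.151809
z4 = 7.200569 − (-0.151809)·(7.200569 − 7.099324) / (-0.151809 − (-1.599594)) = 7.200569 − (-0.015370)/(1.447785) = 7.211185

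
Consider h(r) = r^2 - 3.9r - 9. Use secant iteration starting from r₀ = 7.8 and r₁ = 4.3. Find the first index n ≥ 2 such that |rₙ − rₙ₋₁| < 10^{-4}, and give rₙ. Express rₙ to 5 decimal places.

h(7.8) = 21.4200000, h(4.3) = -7.2800000
r₂ = 4.3000000 − (-7.2800000)·(-3.5000000)/(-28.7000000) = 5.1878049;  |Δ| = 0.8878049
h(5.1878049) = -2.3191196
r₃ = 5.1878049 − (-2.3191196)·(0.8878049)/(4.9608804) = 5.6028372;  |Δ| = 0.4150323
h(5.6028372) = 0.5407195
r₄ = 5.6028372 − 0.5407195·(0.4150323)/(2.8598391) = 5.5243656;  |Δ| = 0.0784716
h(5.5243656) = -0.0264105
r₅ = 5.5243656 − (-0.0264105)·(-0.0784716)/(-0.5671300) = 5.5280199;  |Δ| = 0.0036543
h(5.5280199) = -0.0002734
r₆ = 5.5280199 − (-0.0002734)·(0.0036543)/(0.0261370) = 5.5280582;  |Δ| = 0.0000382
|r₆ − r₅| = 0.0000382 < 10^{-4}

n = 6, rₙ = 5.52806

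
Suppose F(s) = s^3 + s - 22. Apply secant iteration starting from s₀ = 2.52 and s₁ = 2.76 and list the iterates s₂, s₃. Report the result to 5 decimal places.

F(2.52) = -3.4769920, F(2.76) = 1.7845760
s₂ = 2.7600000 − 1.7845760·(2.7600000 − 2.5200000) / (1.7845760 − (-3.4769920)) = 2.7600000 − (0.4282982)/(5.2615680) = 2.6785987
F(2.6785987) = -0.1027466
s₃ = 2.6785987 − (-0.1027466)·(2.6785987 − 2.7600000) / (-0.1027466 − 1.7845760) = 2.6785987 − (0.0083637)/(-1.8873226) = 2.6830303

2.67860, 2.68303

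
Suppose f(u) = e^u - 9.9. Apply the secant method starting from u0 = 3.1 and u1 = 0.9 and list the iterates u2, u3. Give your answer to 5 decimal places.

1.72929, 2.84213

f(3.1) = 12.2979513, f(0.9) = -7.4403969
u2 = 0.9000000 − (-7.4403969)·(0.9000000 − 3.1000000) / (-7.4403969 − 12.2979513) = 0.9000000 − (16.3688732)/(-19.7383482) = 1.7292930
f(1.7292930) = -4.2633329
u3 = 1.7292930 − (-4.2633329)·(1.7292930 − 0.9000000) / (-4.2633329 − (-7.4403969)) = 1.7292930 − (-3.5355519)/(3.1770640) = 2.8421292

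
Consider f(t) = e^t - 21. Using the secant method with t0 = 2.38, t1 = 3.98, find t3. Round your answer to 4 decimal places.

2.9290

f(2.38) = -10.195097, f(3.98) = 32.517034
t2 = 3.980000 − 32.517034·(3.980000 − 2.380000) / (32.517034 − (-10.195097)) = 3.980000 − (52.027255)/(42.712131) = 2.761909
f(2.761909) = -5.169963
t3 = 2.761909 − (-5.169963)·(2.761909 − 3.980000) / (-5.169963 − 32.517034) = 2.761909 − (6.297485)/(-37.686998) = 2.929009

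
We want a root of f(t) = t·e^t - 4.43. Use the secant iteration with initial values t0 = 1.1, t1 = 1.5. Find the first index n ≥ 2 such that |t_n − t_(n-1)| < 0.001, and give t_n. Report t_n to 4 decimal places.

n = 5, t_n = 1.2585

f(1.1) = -1.125417, f(1.5) = 2.292534
t2 = 1.500000 − 2.292534·(0.400000)/(3.417951) = 1.231707;  |Δ| = 0.268293
f(1.231707) = -0.208851
t3 = 1.231707 − (-0.208851)·(-0.268293)/(-2.501384) = 1.254108;  |Δ| = 0.022401
f(1.254108) = -0.034718
t4 = 1.254108 − (-0.034718)·(0.022401)/(0.174133) = 1.258574;  |Δ| = 0.004466
f(1.258574) = 0.000679
t5 = 1.258574 − 0.000679·(0.004466)/(0.035396) = 1.258488;  |Δ| = 0.000086
|t5 − t4| = 0.000086 < 0.001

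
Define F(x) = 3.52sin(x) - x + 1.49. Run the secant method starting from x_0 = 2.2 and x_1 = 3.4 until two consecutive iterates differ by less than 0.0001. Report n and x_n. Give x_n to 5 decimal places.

n = 5, x_n = 2.76956

F(2.2) = 2.1359073, F(3.4) = -2.8095047
x_2 = 3.4000000 − (-2.8095047)·(1.2000000)/(-4.9454120) = 2.7182761;  |Δ| = 0.6817239
F(2.7182761) = 0.2176925
x_3 = 2.7182761 − 0.2176925·(-0.6817239)/(3.0271971) = 2.7673004;  |Δ| = 0.0490243
F(2.7673004) = 0.0096606
x_4 = 2.7673004 − 0.0096606·(0.0490243)/(-0.2080319) = 2.7695770;  |Δ| = 0.0022766
F(2.7695770) = -0.0000781
x_5 = 2.7695770 − (-0.0000781)·(0.0022766)/(-0.0097387) = 2.7695587;  |Δ| = 0.0000183
|x_5 − x_4| = 0.0000183 < 0.0001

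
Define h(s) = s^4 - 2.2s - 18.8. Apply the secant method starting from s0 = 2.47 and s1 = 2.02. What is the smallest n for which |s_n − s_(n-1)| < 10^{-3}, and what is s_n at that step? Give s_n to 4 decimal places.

h(2.47) = 12.986981, h(2.02) = -6.594336
s2 = 2.020000 − (-6.594336)·(-0.450000)/(-19.581317) = 2.171545;  |Δ| = 0.151545
h(2.171545) = -1.340442
s3 = 2.171545 − (-1.340442)·(0.151545)/(5.253894) = 2.210209;  |Δ| = 0.038664
h(2.210209) = 0.201005
s4 = 2.210209 − 0.201005·(0.038664)/(1.541447) = 2.205167;  |Δ| = 0.005042
h(2.205167) = -0.004903
s5 = 2.205167 − (-0.004903)·(-0.005042)/(-0.205909) = 2.205287;  |Δ| = 0.000120
|s5 − s4| = 0.000120 < 10^{-3}

n = 5, s_n = 2.2053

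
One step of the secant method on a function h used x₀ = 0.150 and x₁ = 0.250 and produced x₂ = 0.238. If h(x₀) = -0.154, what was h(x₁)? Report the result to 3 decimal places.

0.021

The secant line through (0.150, -0.154) and (0.250, h(x₁)) crosses zero at x₂ = 0.238.
So (0.150, -0.154), (0.250, h(x₁)), (0.238, 0) are collinear:
h(x₁) = -0.154 · (0.250 − 0.238) / (0.150 − 0.238) = -0.154 · (0.01200)/(-0.08800) = 0.02100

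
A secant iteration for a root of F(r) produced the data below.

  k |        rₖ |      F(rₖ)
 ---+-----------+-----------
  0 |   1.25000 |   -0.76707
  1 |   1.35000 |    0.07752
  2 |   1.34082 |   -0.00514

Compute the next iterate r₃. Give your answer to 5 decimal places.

r₃ = 1.34082 − (-0.00514)·(1.34082 − 1.35000) / (-0.00514 − 0.07752)
   = 1.34082 − (0.0000472)/(-0.0826600) = 1.3413908

1.34139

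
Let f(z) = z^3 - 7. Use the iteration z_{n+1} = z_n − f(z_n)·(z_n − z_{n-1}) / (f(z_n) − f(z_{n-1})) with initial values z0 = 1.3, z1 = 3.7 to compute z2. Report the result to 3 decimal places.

1.538

f(1.3) = -4.80300, f(3.7) = 43.65300
z2 = 3.70000 − 43.65300·(3.70000 − 1.30000) / (43.65300 − (-4.80300)) = 3.70000 − (104.76720)/(48.45600) = 1.53789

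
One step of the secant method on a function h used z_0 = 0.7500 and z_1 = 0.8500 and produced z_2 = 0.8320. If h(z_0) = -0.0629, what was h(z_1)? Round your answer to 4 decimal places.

The secant line through (0.7500, -0.0629) and (0.8500, h(z_1)) crosses zero at z_2 = 0.8320.
So (0.7500, -0.0629), (0.8500, h(z_1)), (0.8320, 0) are collinear:
h(z_1) = -0.0629 · (0.8500 − 0.8320) / (0.7500 − 0.8320) = -0.0629 · (0.018000)/(-0.082000) = 0.013807

0.0138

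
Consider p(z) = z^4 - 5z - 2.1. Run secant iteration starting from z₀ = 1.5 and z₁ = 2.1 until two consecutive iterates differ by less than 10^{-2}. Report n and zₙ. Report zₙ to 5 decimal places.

n = 5, zₙ = 1.83173

p(1.5) = -4.5375000, p(2.1) = 6.8481000
z₂ = 2.1000000 − 6.8481000·(0.6000000)/(11.3856000) = 1.7391178;  |Δ| = 0.3608822
p(1.7391178) = -1.6478024
z₃ = 1.7391178 − (-1.6478024)·(-0.3608822)/(-8.4959024) = 1.8091119;  |Δ| = 0.0699940
p(1.8091119) = -0.4337782
z₄ = 1.8091119 − (-0.4337782)·(0.0699940)/(1.2140242) = 1.8341212;  |Δ| = 0.0250093
p(1.8341212) = 0.0458931
z₅ = 1.8341212 − 0.0458931·(0.0250093)/(0.4796713) = 1.8317284;  |Δ| = 0.0023928
|z₅ − z₄| = 0.0023928 < 10^{-2}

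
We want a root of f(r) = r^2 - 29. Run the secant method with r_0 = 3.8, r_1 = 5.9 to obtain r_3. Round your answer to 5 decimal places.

5.38130

f(3.8) = -14.5600000, f(5.9) = 5.8100000
r_2 = 5.9000000 − 5.8100000·(5.9000000 − 3.8000000) / (5.8100000 − (-14.5600000)) = 5.9000000 − (12.2010000)/(20.3700000) = 5.3010309
f(5.3010309) = -0.8990711
r_3 = 5.3010309 − (-0.8990711)·(5.3010309 − 5.9000000) / (-0.8990711 − 5.8100000) = 5.3010309 − (0.5385158)/(-6.7090711) = 5.3812977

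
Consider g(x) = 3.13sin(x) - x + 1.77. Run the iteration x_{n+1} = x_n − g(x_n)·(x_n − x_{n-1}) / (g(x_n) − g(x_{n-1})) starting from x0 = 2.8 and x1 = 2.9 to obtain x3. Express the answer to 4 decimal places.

2.8047

g(2.8) = 0.018513, g(2.9) = -0.381150
x2 = 2.900000 − (-0.381150)·(2.900000 − 2.800000) / (-0.381150 − 0.018513) = 2.900000 − (-0.038115)/(-0.399663) = 2.804632
g(2.804632) = 0.000209
x3 = 2.804632 − 0.000209·(2.804632 − 2.900000) / (0.000209 − (-0.381150)) = 2.804632 − (-0.000020)/(0.381358) = 2.804684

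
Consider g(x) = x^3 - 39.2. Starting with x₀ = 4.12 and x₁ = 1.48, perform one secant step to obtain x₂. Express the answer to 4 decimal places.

2.9034

g(4.12) = 30.734528, g(1.48) = -35.958208
x₂ = 1.480000 − (-35.958208)·(1.480000 − 4.120000) / (-35.958208 − 30.734528) = 1.480000 − (94.929669)/(-66.692736) = 2.903388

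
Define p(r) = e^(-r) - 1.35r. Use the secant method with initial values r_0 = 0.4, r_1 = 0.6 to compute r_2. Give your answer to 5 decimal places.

0.46657

p(0.4) = 0.1303200, p(0.6) = -0.2611884
r_2 = 0.6000000 − (-0.2611884)·(0.6000000 − 0.4000000) / (-0.2611884 − 0.1303200) = 0.6000000 − (-0.0522377)/(-0.3915084) = 0.4665733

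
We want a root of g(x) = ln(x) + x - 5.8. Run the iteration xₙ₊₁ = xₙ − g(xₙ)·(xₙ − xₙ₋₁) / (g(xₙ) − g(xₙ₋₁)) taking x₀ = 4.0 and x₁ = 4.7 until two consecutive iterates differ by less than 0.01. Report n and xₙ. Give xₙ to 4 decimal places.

n = 3, xₙ = 4.3336

g(4.0) = -0.413706, g(4.7) = 0.447563
x₂ = 4.700000 − 0.447563·(0.700000)/(0.861268) = 4.336241;  |Δ| = 0.363759
g(4.336241) = 0.003249
x₃ = 4.336241 − 0.003249·(-0.363759)/(-0.444313) = 4.333581;  |Δ| = 0.002660
|x₃ − x₂| = 0.002660 < 0.01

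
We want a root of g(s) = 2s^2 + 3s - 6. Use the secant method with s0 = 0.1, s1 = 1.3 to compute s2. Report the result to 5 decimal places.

1.07931

g(0.1) = -5.6800000, g(1.3) = 1.2800000
s2 = 1.3000000 − 1.2800000·(1.3000000 − 0.1000000) / (1.2800000 − (-5.6800000)) = 1.3000000 − (1.5360000)/(6.9600000) = 1.0793103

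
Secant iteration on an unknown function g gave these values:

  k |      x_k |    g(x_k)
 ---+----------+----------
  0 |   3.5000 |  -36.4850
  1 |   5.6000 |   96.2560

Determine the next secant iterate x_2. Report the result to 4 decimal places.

x_2 = 5.6000 − 96.2560·(5.6000 − 3.5000) / (96.2560 − (-36.4850))
   = 5.6000 − (202.137600)/(132.741000) = 4.077203

4.0772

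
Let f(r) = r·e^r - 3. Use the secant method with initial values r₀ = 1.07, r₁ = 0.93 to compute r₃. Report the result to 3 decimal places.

1.050

f(1.07) = 0.11946, f(0.93) = -0.64291
r₂ = 0.93000 − (-0.64291)·(0.93000 − 1.07000) / (-0.64291 − 0.11946) = 0.93000 − (0.09001)/(-0.76236) = 1.04806
f(1.04806) = -0.01080
r₃ = 1.04806 − (-0.01080)·(1.04806 − 0.93000) / (-0.01080 − (-0.64291)) = 1.04806 − (-0.00127)/(0.63211) = 1.05008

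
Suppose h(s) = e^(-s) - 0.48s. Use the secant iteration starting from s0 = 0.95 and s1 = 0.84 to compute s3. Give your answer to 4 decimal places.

h(0.95) = -0.069259, h(0.84) = 0.028511
s2 = 0.840000 − 0.028511·(0.840000 − 0.950000) / (0.028511 − (-0.069259)) = 0.840000 − (-0.003136)/(0.097769) = 0.872077
h(0.872077) = -0.000515
s3 = 0.872077 − (-0.000515)·(0.872077 − 0.840000) / (-0.000515 − 0.028511) = 0.872077 − (-0.000017)/(-0.029025) = 0.871508

0.8715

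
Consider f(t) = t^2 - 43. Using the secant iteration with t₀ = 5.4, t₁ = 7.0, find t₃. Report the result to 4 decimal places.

f(5.4) = -13.840000, f(7.0) = 6.000000
t₂ = 7.000000 − 6.000000·(7.000000 − 5.400000) / (6.000000 − (-13.840000)) = 7.000000 − (9.600000)/(19.840000) = 6.516129
f(6.516129) = -0.540062
t₃ = 6.516129 − (-0.540062)·(6.516129 − 7.000000) / (-0.540062 − 6.000000) = 6.516129 − (0.261321)/(-6.540062) = 6.556086

6.5561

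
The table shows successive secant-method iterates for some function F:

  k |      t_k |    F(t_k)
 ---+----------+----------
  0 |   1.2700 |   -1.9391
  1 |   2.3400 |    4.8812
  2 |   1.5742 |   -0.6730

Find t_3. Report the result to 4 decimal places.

t_3 = 1.5742 − (-0.6730)·(1.5742 − 2.3400) / (-0.6730 − 4.8812)
   = 1.5742 − (0.515383)/(-5.554200) = 1.666992

1.6670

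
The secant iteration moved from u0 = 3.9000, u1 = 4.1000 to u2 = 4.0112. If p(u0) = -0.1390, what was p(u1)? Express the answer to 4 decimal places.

0.1110

The secant line through (3.9000, -0.1390) and (4.1000, p(u1)) crosses zero at u2 = 4.0112.
So (3.9000, -0.1390), (4.1000, p(u1)), (4.0112, 0) are collinear:
p(u1) = -0.1390 · (4.1000 − 4.0112) / (3.9000 − 4.0112) = -0.1390 · (0.088800)/(-0.111200) = 0.111000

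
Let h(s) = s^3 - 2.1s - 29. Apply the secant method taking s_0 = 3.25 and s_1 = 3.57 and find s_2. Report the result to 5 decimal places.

3.29562

h(3.25) = -1.4968750, h(3.57) = 9.0022930
s_2 = 3.5700000 − 9.0022930·(3.5700000 − 3.2500000) / (9.0022930 − (-1.4968750)) = 3.5700000 − (2.8807338)/(10.4991680) = 3.2956227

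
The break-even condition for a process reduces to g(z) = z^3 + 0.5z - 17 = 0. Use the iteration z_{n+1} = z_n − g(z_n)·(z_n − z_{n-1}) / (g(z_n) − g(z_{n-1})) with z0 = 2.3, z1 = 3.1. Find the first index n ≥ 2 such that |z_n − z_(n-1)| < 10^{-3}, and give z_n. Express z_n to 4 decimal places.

g(2.3) = -3.683000, g(3.1) = 14.341000
z2 = 3.100000 − 14.341000·(0.800000)/(18.024000) = 2.463471;  |Δ| = 0.636529
g(2.463471) = -0.818226
z3 = 2.463471 − (-0.818226)·(-0.636529)/(-15.159226) = 2.497828;  |Δ| = 0.034357
g(2.497828) = -0.166778
z4 = 2.497828 − (-0.166778)·(0.034357)/(0.651447) = 2.506624;  |Δ| = 0.008796
g(2.506624) = 0.002835
z5 = 2.506624 − 0.002835·(0.008796)/(0.169613) = 2.506477;  |Δ| = 0.000147
|z5 − z4| = 0.000147 < 10^{-3}

n = 5, z_n = 2.5065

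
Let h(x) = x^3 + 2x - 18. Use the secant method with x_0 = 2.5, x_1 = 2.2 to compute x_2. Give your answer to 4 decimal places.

h(2.5) = 2.625000, h(2.2) = -2.952000
x_2 = 2.200000 − (-2.952000)·(2.200000 − 2.500000) / (-2.952000 − 2.625000) = 2.200000 − (0.885600)/(-5.577000) = 2.358795

2.3588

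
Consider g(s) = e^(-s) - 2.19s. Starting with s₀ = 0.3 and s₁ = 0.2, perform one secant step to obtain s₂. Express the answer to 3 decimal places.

0.328

g(0.3) = 0.08382, g(0.2) = 0.38073
s₂ = 0.20000 − 0.38073·(0.20000 − 0.30000) / (0.38073 − 0.08382) = 0.20000 − (-0.03807)/(0.29691) = 0.32823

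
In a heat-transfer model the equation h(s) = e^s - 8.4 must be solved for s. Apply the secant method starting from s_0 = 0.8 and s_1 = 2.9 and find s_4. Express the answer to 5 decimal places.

h(0.8) = -6.1744591, h(2.9) = 9.7741454
s_2 = 2.9000000 − 9.7741454·(2.9000000 − 0.8000000) / (9.7741454 − (-6.1744591)) = 2.9000000 − (20.5257053)/(15.9486044) = 1.6130093
h(1.6130093) = -3.3821110
s_3 = 1.6130093 − (-3.3821110)·(1.6130093 − 2.9000000) / (-3.3821110 − 9.7741454) = 1.6130093 − (4.3527454)/(-13.1562564) = 1.9438592
h(1.9438592) = -1.4143422
s_4 = 1.9438592 − (-1.4143422)·(1.9438592 − 1.6130093) / (-1.4143422 − (-3.3821110)) = 1.9438592 − (-0.4679349)/(1.9677689) = 2.1816589

2.18166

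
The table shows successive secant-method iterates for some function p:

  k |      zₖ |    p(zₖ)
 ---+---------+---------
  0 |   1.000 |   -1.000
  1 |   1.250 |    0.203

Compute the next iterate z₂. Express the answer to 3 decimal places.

z₂ = 1.250 − 0.203·(1.250 − 1.000) / (0.203 − (-1.000))
   = 1.250 − (0.05075)/(1.20300) = 1.20781

1.208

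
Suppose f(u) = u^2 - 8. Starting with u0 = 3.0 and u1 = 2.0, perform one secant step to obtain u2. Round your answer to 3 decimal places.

2.800

f(3.0) = 1.00000, f(2.0) = -4.00000
u2 = 2.00000 − (-4.00000)·(2.00000 − 3.00000) / (-4.00000 − 1.00000) = 2.00000 − (4.00000)/(-5.00000) = 2.80000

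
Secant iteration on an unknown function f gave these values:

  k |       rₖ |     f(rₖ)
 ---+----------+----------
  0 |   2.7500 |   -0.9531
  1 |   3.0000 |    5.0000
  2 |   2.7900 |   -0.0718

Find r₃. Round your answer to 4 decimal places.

2.7930

r₃ = 2.7900 − (-0.0718)·(2.7900 − 3.0000) / (-0.0718 − 5.0000)
   = 2.7900 − (0.015078)/(-5.071800) = 2.792973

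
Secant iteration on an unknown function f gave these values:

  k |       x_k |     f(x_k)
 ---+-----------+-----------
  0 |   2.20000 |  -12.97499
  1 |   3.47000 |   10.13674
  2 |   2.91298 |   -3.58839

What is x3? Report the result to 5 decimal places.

x3 = 2.91298 − (-3.58839)·(2.91298 − 3.47000) / (-3.58839 − 10.13674)
   = 2.91298 − (1.9988050)/(-13.7251300) = 3.0586110

3.05861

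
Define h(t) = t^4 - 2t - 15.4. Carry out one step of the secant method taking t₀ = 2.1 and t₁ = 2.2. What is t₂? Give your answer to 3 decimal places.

h(2.1) = -0.15190, h(2.2) = 3.62560
t₂ = 2.20000 − 3.62560·(2.20000 − 2.10000) / (3.62560 − (-0.15190)) = 2.20000 − (0.36256)/(3.77750) = 2.10402

2.104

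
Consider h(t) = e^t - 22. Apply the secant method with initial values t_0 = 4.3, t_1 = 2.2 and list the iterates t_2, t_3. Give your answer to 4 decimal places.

2.6213, 3.3560

h(4.3) = 51.699794, h(2.2) = -12.974987
t_2 = 2.200000 − (-12.974987)·(2.200000 − 4.300000) / (-12.974987 − 51.699794) = 2.200000 − (27.247472)/(-64.674780) = 2.621300
h(2.621300) = -8.246411
t_3 = 2.621300 − (-8.246411)·(2.621300 − 2.200000) / (-8.246411 − (-12.974987)) = 2.621300 − (-3.474211)/(4.728575) = 3.356027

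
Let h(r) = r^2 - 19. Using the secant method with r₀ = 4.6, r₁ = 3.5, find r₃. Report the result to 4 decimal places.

4.3617

h(4.6) = 2.160000, h(3.5) = -6.750000
r₂ = 3.500000 − (-6.750000)·(3.500000 − 4.600000) / (-6.750000 − 2.160000) = 3.500000 − (7.425000)/(-8.910000) = 4.333333
h(4.333333) = -0.222222
r₃ = 4.333333 − (-0.222222)·(4.333333 − 3.500000) / (-0.222222 − (-6.750000)) = 4.333333 − (-0.185185)/(6.527778) = 4.361702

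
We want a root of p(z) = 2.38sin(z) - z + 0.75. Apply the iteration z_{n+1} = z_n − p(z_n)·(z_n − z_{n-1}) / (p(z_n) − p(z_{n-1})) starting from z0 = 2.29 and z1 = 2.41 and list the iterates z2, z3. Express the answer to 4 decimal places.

2.3838, 2.3845

p(2.29) = 0.250547, p(2.41) = -0.070028
z2 = 2.410000 − (-0.070028)·(2.410000 − 2.290000) / (-0.070028 − 0.250547) = 2.410000 − (-0.008403)/(-0.320574) = 2.383787
p(2.383787) = 0.002057
z3 = 2.383787 − 0.002057·(2.383787 − 2.410000) / (0.002057 − (-0.070028)) = 2.383787 − (-0.000054)/(0.072085) = 2.384535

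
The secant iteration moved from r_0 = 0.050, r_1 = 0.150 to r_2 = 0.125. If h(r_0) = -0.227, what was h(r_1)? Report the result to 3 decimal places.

0.076

The secant line through (0.050, -0.227) and (0.150, h(r_1)) crosses zero at r_2 = 0.125.
So (0.050, -0.227), (0.150, h(r_1)), (0.125, 0) are collinear:
h(r_1) = -0.227 · (0.150 − 0.125) / (0.050 − 0.125) = -0.227 · (0.02500)/(-0.07500) = 0.07567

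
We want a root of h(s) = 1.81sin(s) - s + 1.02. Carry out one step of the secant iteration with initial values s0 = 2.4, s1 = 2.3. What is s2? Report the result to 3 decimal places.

2.331

h(2.4) = -0.15741, h(2.3) = 0.06973
s2 = 2.30000 − 0.06973·(2.30000 − 2.40000) / (0.06973 − (-0.15741)) = 2.30000 − (-0.00697)/(0.22714) = 2.33070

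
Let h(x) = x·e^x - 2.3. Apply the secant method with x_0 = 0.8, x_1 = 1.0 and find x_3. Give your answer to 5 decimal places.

0.91777

h(0.8) = -0.5195673, h(1.0) = 0.4182818
x_2 = 1.0000000 − 0.4182818·(1.0000000 − 0.8000000) / (0.4182818 − (-0.5195673)) = 1.0000000 − (0.0836564)/(0.9378491) = 0.9107998
h(0.9107998) = -0.0354693
x_3 = 0.9107998 − (-0.0354693)·(0.9107998 − 1.0000000) / (-0.0354693 − 0.4182818) = 0.9107998 − (0.0031639)/(-0.4537511) = 0.9177725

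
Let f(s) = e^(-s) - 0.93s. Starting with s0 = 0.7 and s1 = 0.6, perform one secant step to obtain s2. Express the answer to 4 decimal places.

f(0.7) = -0.154415, f(0.6) = -0.009188
s2 = 0.600000 − (-0.009188)·(0.600000 − 0.700000) / (-0.009188 − (-0.154415)) = 0.600000 − (0.000919)/(0.145226) = 0.593673

0.5937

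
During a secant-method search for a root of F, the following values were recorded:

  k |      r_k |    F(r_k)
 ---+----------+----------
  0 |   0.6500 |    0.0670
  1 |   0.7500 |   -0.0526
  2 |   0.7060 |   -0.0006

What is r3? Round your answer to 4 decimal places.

r3 = 0.7060 − (-0.0006)·(0.7060 − 0.7500) / (-0.0006 − (-0.0526))
   = 0.7060 − (0.000026)/(0.052000) = 0.705492

0.7055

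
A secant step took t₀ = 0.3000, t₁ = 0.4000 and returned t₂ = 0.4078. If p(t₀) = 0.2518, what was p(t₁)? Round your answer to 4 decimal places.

The secant line through (0.3000, 0.2518) and (0.4000, p(t₁)) crosses zero at t₂ = 0.4078.
So (0.3000, 0.2518), (0.4000, p(t₁)), (0.4078, 0) are collinear:
p(t₁) = 0.2518 · (0.4000 − 0.4078) / (0.3000 − 0.4078) = 0.2518 · (-0.007800)/(-0.107800) = 0.018219

0.0182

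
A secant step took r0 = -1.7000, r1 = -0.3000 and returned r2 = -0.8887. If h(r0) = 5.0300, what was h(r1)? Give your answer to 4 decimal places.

The secant line through (-1.7000, 5.0300) and (-0.3000, h(r1)) crosses zero at r2 = -0.8887.
So (-1.7000, 5.0300), (-0.3000, h(r1)), (-0.8887, 0) are collinear:
h(r1) = 5.0300 · (-0.3000 − (-0.8887)) / (-1.7000 − (-0.8887)) = 5.0300 · (0.588700)/(-0.811300) = -3.649896

-3.6499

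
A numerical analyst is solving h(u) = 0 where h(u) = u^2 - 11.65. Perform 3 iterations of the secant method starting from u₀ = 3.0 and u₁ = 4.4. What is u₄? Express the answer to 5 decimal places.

h(3.0) = -2.6500000, h(4.4) = 7.7100000
u₂ = 4.4000000 − 7.7100000·(4.4000000 − 3.0000000) / (7.7100000 − (-2.6500000)) = 4.4000000 − (10.7940000)/(10.3600000) = 3.3581081
h(3.3581081) = -0.3731099
u₃ = 3.3581081 − (-0.3731099)·(3.3581081 − 4.4000000) / (-0.3731099 − 7.7100000) = 3.3581081 − (0.3887402)/(-8.0831099) = 3.4062010
h(3.4062010) = -0.0477947
u₄ = 3.4062010 − (-0.0477947)·(3.4062010 − 3.3581081) / (-0.0477947 − (-0.3731099)) = 3.4062010 − (-0.0022986)/(0.3253153) = 3.4132667

3.41327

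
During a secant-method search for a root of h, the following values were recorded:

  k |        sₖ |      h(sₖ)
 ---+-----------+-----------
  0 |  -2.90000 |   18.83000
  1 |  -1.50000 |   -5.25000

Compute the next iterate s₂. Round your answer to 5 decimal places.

-1.80523

s₂ = -1.50000 − (-5.25000)·(-1.50000 − (-2.90000)) / (-5.25000 − 18.83000)
   = -1.50000 − (-7.3500000)/(-24.0800000) = -1.8052326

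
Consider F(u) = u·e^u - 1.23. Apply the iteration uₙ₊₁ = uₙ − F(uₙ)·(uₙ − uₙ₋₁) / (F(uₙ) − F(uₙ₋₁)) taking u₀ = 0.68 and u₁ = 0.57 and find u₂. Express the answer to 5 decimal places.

0.64307

F(0.68) = 0.1122369, F(0.57) = -0.2220878
u₂ = 0.5700000 − (-0.2220878)·(0.5700000 − 0.6800000) / (-0.2220878 − 0.1122369) = 0.5700000 − (0.0244297)/(-0.3343246) = 0.6430717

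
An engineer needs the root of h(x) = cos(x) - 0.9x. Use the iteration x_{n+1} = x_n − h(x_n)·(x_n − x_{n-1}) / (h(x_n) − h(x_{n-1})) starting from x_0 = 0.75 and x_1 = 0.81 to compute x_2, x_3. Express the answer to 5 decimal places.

0.78536, 0.78555

h(0.75) = 0.0566889, h(0.81) = -0.0395016
x_2 = 0.8100000 − (-0.0395016)·(0.8100000 − 0.7500000) / (-0.0395016 − 0.0566889) = 0.8100000 − (-0.0023701)/(-0.0961904) = 0.7853604
h(0.7853604) = 0.0003091
x_3 = 0.7853604 − 0.0003091·(0.7853604 − 0.8100000) / (0.0003091 − (-0.0395016)) = 0.7853604 − (-0.0000076)/(0.0398107) = 0.7855517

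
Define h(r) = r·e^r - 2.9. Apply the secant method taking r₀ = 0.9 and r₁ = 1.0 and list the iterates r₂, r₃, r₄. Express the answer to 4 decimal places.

1.0360, 1.0325, 1.0326

h(0.9) = -0.686357, h(1.0) = -0.181718
r₂ = 1.000000 − (-0.181718)·(1.000000 − 0.900000) / (-0.181718 − (-0.686357)) = 1.000000 − (-0.018172)/(0.504639) = 1.036010
h(1.036010) = 0.019423
r₃ = 1.036010 − 0.019423·(1.036010 − 1.000000) / (0.019423 − (-0.181718)) = 1.036010 − (0.000699)/(0.201141) = 1.032532
h(1.032532) = -0.000476
r₄ = 1.032532 − (-0.000476)·(1.032532 − 1.036010) / (-0.000476 − 0.019423) = 1.032532 − (0.000002)/(-0.019898) = 1.032615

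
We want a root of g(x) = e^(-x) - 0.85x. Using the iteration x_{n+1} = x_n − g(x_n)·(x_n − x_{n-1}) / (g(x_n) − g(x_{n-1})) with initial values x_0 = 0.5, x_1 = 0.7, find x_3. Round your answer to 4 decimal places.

g(0.5) = 0.181531, g(0.7) = -0.098415
x_2 = 0.700000 − (-0.098415)·(0.700000 − 0.500000) / (-0.098415 − 0.181531) = 0.700000 − (-0.019683)/(-0.279945) = 0.629690
g(0.629690) = -0.002480
x_3 = 0.629690 − (-0.002480)·(0.629690 − 0.700000) / (-0.002480 − (-0.098415)) = 0.629690 − (0.000174)/(0.095935) = 0.627873

0.6279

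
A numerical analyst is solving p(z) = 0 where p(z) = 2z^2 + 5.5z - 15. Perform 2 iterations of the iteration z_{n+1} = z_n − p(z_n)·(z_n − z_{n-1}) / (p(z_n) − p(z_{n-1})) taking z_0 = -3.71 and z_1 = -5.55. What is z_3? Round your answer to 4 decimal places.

-4.4200

p(-3.71) = -7.876800, p(-5.55) = 16.080000
z_2 = -5.550000 − 16.080000·(-5.550000 − (-3.710000)) / (16.080000 − (-7.876800)) = -5.550000 − (-29.587200)/(23.956800) = -4.314977
p(-4.314977) = -1.494321
z_3 = -4.314977 − (-1.494321)·(-4.314977 − (-5.550000)) / (-1.494321 − 16.080000) = -4.314977 − (-1.845521)/(-17.574321) = -4.419989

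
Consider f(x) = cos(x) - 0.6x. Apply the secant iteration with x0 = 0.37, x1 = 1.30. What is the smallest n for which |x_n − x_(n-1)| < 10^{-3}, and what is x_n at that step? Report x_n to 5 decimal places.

n = 5, x_n = 0.95825

f(0.37) = 0.7103273, f(1.30) = -0.5125012
x2 = 1.3000000 − (-0.5125012)·(0.9300000)/(-1.2228285) = 0.9102266;  |Δ| = 0.3897734
f(0.9102266) = 0.0674309
x3 = 0.9102266 − 0.0674309·(-0.3897734)/(0.5799321) = 0.9555470;  |Δ| = 0.0453205
f(0.9555470) = 0.0038339
x4 = 0.9555470 − 0.0038339·(0.0453205)/(-0.0635970) = 0.9582791;  |Δ| = 0.0027321
f(0.9582791) = -0.0000386
x5 = 0.9582791 − (-0.0000386)·(0.0027321)/(-0.0038726) = 0.9582519;  |Δ| = 0.0000273
|x5 − x4| = 0.0000273 < 10^{-3}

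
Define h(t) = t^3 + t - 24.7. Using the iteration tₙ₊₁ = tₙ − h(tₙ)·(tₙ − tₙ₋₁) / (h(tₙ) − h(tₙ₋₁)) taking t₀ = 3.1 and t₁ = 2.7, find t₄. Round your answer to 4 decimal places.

2.7979

h(3.1) = 8.191000, h(2.7) = -2.317000
t₂ = 2.700000 − (-2.317000)·(2.700000 − 3.100000) / (-2.317000 − 8.191000) = 2.700000 − (0.926800)/(-10.508000) = 2.788199
h(2.788199) = -0.236181
t₃ = 2.788199 − (-0.236181)·(2.788199 − 2.700000) / (-0.236181 − (-2.317000)) = 2.788199 − (-0.020831)/(2.080819) = 2.798210
h(2.798210) = 0.008147
t₄ = 2.798210 − 0.008147·(2.798210 − 2.788199) / (0.008147 − (-0.236181)) = 2.798210 − (0.000082)/(0.244328) = 2.797877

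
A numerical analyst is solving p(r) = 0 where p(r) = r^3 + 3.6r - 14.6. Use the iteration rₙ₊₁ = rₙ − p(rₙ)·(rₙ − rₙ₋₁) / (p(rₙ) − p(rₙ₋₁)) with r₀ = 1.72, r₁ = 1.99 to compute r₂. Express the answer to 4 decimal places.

1.9581

p(1.72) = -3.319552, p(1.99) = 0.444599
r₂ = 1.990000 − 0.444599·(1.990000 − 1.720000) / (0.444599 − (-3.319552)) = 1.990000 − (0.120042)/(3.764151) = 1.958109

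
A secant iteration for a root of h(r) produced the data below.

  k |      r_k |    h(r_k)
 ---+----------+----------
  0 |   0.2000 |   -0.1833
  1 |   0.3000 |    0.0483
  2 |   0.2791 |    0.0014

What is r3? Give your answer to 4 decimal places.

0.2785

r3 = 0.2791 − 0.0014·(0.2791 − 0.3000) / (0.0014 − 0.0483)
   = 0.2791 − (-0.000029)/(-0.046900) = 0.278476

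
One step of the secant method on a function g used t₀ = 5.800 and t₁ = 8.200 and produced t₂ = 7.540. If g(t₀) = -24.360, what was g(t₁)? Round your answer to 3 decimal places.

The secant line through (5.800, -24.360) and (8.200, g(t₁)) crosses zero at t₂ = 7.540.
So (5.800, -24.360), (8.200, g(t₁)), (7.540, 0) are collinear:
g(t₁) = -24.360 · (8.200 − 7.540) / (5.800 − 7.540) = -24.360 · (0.66000)/(-1.74000) = 9.24000

9.240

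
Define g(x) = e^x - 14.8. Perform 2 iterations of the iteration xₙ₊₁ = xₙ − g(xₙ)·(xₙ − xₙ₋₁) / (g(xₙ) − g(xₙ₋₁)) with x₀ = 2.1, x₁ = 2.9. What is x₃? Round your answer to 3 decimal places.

2.688

g(2.1) = -6.63383, g(2.9) = 3.37415
x₂ = 2.90000 − 3.37415·(2.90000 − 2.10000) / (3.37415 − (-6.63383)) = 2.90000 − (2.69932)/(10.00798) = 2.63028
g(2.63028) = -0.92230
x₃ = 2.63028 − (-0.92230)·(2.63028 − 2.90000) / (-0.92230 − 3.37415) = 2.63028 − (0.24876)/(-4.29644) = 2.68818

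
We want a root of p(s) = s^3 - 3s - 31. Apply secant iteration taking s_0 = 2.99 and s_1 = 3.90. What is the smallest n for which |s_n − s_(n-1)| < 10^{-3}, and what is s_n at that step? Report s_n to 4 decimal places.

n = 5, s_n = 3.4587

p(2.99) = -13.239101, p(3.90) = 16.619000
s_2 = 3.900000 − 16.619000·(0.910000)/(29.858101) = 3.393495;  |Δ| = 0.506505
p(3.393495) = -2.101660
s_3 = 3.393495 − (-2.101660)·(-0.506505)/(-18.720660) = 3.450357;  |Δ| = 0.056862
p(3.450357) = -0.274697
s_4 = 3.450357 − (-0.274697)·(0.056862)/(1.826964) = 3.458907;  |Δ| = 0.008550
p(3.458907) = 0.005762
s_5 = 3.458907 − 0.005762·(0.008550)/(0.280458) = 3.458731;  |Δ| = 0.000176
|s_5 − s_4| = 0.000176 < 10^{-3}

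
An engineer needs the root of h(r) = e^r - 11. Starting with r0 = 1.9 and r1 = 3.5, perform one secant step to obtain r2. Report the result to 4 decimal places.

h(1.9) = -4.314106, h(3.5) = 22.115452
r2 = 3.500000 − 22.115452·(3.500000 − 1.900000) / (22.115452 − (-4.314106)) = 3.500000 − (35.384723)/(26.429558) = 2.161169

2.1612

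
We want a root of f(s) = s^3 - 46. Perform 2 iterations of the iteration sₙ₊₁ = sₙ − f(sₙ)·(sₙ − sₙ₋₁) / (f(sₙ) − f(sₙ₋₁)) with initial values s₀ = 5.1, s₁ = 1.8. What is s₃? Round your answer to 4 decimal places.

f(5.1) = 86.651000, f(1.8) = -40.168000
s₂ = 1.800000 − (-40.168000)·(1.800000 − 5.100000) / (-40.168000 − 86.651000) = 1.800000 − (132.554400)/(-126.819000) = 2.845225
f(2.845225) = -22.967033
s₃ = 2.845225 − (-22.967033)·(2.845225 − 1.800000) / (-22.967033 − (-40.168000)) = 2.845225 − (-24.005719)/(17.200967) = 4.240828

4.2408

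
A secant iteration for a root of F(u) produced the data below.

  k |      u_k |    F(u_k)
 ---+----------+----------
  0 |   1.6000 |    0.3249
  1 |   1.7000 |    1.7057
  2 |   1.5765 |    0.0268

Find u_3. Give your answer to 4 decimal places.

u_3 = 1.5765 − 0.0268·(1.5765 − 1.7000) / (0.0268 − 1.7057)
   = 1.5765 − (-0.003310)/(-1.678900) = 1.574529

1.5745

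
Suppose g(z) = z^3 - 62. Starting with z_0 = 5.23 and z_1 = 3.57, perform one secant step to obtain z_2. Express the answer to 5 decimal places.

3.85077

g(5.23) = 81.0556670, g(3.57) = -16.5007070
z_2 = 3.5700000 − (-16.5007070)·(3.5700000 − 5.2300000) / (-16.5007070 − 81.0556670) = 3.5700000 − (27.3911736)/(-97.5563740) = 3.8507728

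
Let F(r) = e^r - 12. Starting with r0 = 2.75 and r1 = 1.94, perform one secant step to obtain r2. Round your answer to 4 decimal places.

2.4102

F(2.75) = 3.642632, F(1.94) = -5.041249
r2 = 1.940000 − (-5.041249)·(1.940000 − 2.750000) / (-5.041249 − 3.642632) = 1.940000 − (4.083412)/(-8.683881) = 2.410229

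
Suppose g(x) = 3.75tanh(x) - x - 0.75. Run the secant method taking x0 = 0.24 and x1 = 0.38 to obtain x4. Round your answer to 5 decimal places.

g(0.24) = -0.1068909, g(0.38) = 0.2301530
x2 = 0.3800000 − 0.2301530·(0.3800000 − 0.2400000) / (0.2301530 − (-0.1068909)) = 0.3800000 − (0.0322214)/(0.3370439) = 0.2843999
g(0.2843999) = 0.0042466
x3 = 0.2843999 − 0.0042466·(0.2843999 − 0.3800000) / (0.0042466 − 0.2301530) = 0.2843999 − (-0.0004060)/(-0.2259064) = 0.2826028
g(0.2826028) = -0.0001815
x4 = 0.2826028 − (-0.0001815)·(0.2826028 − 0.2843999) / (-0.0001815 − 0.0042466) = 0.2826028 − (0.0000003)/(-0.0044281) = 0.2826765

0.28268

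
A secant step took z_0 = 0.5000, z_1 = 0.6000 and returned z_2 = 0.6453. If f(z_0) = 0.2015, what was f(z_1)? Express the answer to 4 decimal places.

The secant line through (0.5000, 0.2015) and (0.6000, f(z_1)) crosses zero at z_2 = 0.6453.
So (0.5000, 0.2015), (0.6000, f(z_1)), (0.6453, 0) are collinear:
f(z_1) = 0.2015 · (0.6000 − 0.6453) / (0.5000 − 0.6453) = 0.2015 · (-0.045300)/(-0.145300) = 0.062821

0.0628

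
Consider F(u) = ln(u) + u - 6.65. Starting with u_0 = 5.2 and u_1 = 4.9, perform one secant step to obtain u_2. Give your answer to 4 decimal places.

5.0342

F(5.2) = 0.198659, F(4.9) = -0.160765
u_2 = 4.900000 − (-0.160765)·(4.900000 − 5.200000) / (-0.160765 − 0.198659) = 4.900000 − (0.048229)/(-0.359423) = 5.034186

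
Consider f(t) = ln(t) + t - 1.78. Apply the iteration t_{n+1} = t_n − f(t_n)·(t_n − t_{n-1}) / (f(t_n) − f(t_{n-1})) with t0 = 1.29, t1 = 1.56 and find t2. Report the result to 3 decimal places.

1.428

f(1.29) = -0.23536, f(1.56) = 0.22469
t2 = 1.56000 − 0.22469·(1.56000 − 1.29000) / (0.22469 − (-0.23536)) = 1.56000 − (0.06067)/(0.46004) = 1.42813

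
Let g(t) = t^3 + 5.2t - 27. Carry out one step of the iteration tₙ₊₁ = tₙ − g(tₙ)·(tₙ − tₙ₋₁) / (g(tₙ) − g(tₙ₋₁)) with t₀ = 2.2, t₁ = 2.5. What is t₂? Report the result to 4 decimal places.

2.4254

g(2.2) = -4.912000, g(2.5) = 1.625000
t₂ = 2.500000 − 1.625000·(2.500000 − 2.200000) / (1.625000 − (-4.912000)) = 2.500000 − (0.487500)/(6.537000) = 2.425425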